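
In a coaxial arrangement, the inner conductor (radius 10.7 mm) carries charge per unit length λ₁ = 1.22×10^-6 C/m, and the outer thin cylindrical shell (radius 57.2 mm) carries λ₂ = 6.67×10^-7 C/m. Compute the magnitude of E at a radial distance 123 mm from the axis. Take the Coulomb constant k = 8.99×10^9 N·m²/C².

Choose a coaxial cylinder of radius r = 123 mm (arbitrary length L) as the Gaussian surface (r > 57.2 mm, enclosing both).
λ_enc = λ₁ + λ₂ = (1.22e-6) + (6.67×10^-7) = 1.887×10^-6 C/m.
Since E is radial and uniform over the curved surface, Φ = E·2πrL = Q_enc/ε₀ = λ_enc L/ε₀.
E = 2k|λ_enc|/r = 2(8.99×10^9)(1.887×10^-6)/(0.123) = 2.76×10^5 N/C.

|E| = 2.76×10^5 N/C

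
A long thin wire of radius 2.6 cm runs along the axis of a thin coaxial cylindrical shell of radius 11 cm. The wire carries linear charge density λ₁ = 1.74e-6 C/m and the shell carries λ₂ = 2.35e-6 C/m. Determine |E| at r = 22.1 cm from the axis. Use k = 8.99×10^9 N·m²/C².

|E| = 3.33×10^5 N/C

By cylindrical symmetry E is radial; use a coaxial Gaussian cylinder of radius 22.1 cm and length L (r > 11 cm, enclosing both).
λ_enc = λ₁ + λ₂ = (1.74e-6) + (2.35×10^-6) = 4.09×10^-6 C/m.
By Gauss's law (flux through the curved wall only), E·2πrL = λ_enc L/ε₀.
E = 2k|λ_enc|/r = 2(8.99×10^9)(4.09e-6)/(0.221) = 3.33e5 N/C.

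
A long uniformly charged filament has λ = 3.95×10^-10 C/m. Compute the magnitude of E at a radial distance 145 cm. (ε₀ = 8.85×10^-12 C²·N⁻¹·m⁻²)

By cylindrical symmetry E is radial; use a coaxial Gaussian cylinder of radius 145 cm and length L.
Q_enc = λL, so λ_enc = 3.95×10^-10 C/m.
Gauss's law: E·2πrL = λ_enc L/ε₀.
E = |λ_enc|/(2πε₀r) = (3.95e-10)/(2π·8.85×10^-12·1.45) = 4.9 N/C.

|E| ≈ 4.9 V/m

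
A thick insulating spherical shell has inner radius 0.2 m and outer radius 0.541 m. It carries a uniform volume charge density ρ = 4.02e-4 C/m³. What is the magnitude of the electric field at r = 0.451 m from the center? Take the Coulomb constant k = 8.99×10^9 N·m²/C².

By spherical symmetry E is radial; choose a Gaussian sphere of radius r = 0.451 m (within the shell material, 0.2 m < r < 0.541 m).
Only the shell between 0.2 m and r is enclosed: Q_enc = ρ·(4π/3)(r³ − a³) = (4.02×10^-4)·(4π/3)·((0.451)³ − (0.2)³) = 1.41e-4 C.
Applying ∮E·dA = Q_enc/ε₀ with Φ = E(4πr²):
E = k|Q_enc|/r² = (8.99×10^9)(1.41×10^-4)/(0.451)² = 6.23×10^6 N/C.

E = 6.23×10^6 N/C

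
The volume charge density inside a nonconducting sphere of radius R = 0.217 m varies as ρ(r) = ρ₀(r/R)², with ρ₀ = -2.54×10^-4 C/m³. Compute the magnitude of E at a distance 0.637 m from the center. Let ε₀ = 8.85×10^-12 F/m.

|E| ≈ 1.45×10^5 N/C

Use a concentric Gaussian sphere at r = 0.637 m (r > R, all charge enclosed).
Q_enc = 4π ∫₀^R ρ₀(r'/R)^2 r'² dr' = 4πρ₀R³/5 = -6.523×10^-6 C.
By Gauss's law, ∮E·dA = E·4πr² = Q_enc/ε₀.
E = |Q_enc|/(4πε₀r²) = (6.523×10^-6)/(4π·8.85×10^-12·(0.637)²) = 1.45e5 N/C.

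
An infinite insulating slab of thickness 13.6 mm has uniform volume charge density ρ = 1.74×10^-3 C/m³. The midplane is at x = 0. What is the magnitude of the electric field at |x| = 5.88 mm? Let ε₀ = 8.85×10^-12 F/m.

By symmetry E is perpendicular to the slab. A Gaussian pillbox from −5.88 mm to +5.88 mm (face area A) lies entirely within the slab.
Q_enc = ρ·(2x)·A and flux = 2EA, so 2EA = 2ρxA/ε₀ ⇒ E = |ρ|x/ε₀.
E = (1.74e-3)(0.00588)/(8.85×10^-12) = 1.16e6 N/C.

1.16×10^6 N/C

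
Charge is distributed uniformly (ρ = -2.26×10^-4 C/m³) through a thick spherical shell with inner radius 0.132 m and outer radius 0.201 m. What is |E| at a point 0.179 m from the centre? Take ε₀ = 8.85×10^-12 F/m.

9.13e5 N/C

Use a concentric Gaussian sphere at r = 0.179 m (within the shell material, 0.132 m < r < 0.201 m).
Only the shell between 0.132 m and r is enclosed: Q_enc = ρ·(4π/3)(r³ − a³) = (-2.26e-4)·(4π/3)·((0.179)³ − (0.132)³) = -3.252×10^-6 C.
By Gauss's law, ∮E·dA = E·4πr² = Q_enc/ε₀.
E = |Q_enc|/(4πε₀r²) = (3.252×10^-6)/(4π·8.85×10^-12·(0.179)²) = 9.13×10^5 N/C.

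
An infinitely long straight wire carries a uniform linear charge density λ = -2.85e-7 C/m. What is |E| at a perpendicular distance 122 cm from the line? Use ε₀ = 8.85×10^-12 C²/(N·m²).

4.20e3 N/C

Coaxial Gaussian cylinder, radius r = 122 cm, length L.
Q_enc = λL, so λ_enc = -2.85×10^-7 C/m.
Gauss's law: E·2πrL = λ_enc L/ε₀.
E = |λ_enc|/(2πε₀r) = (2.85e-7)/(2π·8.85×10^-12·1.22) = 4.20e3 N/C.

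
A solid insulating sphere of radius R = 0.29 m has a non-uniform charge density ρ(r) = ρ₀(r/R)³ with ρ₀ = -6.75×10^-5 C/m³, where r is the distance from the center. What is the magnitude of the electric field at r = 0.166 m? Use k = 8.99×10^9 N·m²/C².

3.96e4 V/m

Take a concentric spherical Gaussian surface of radius r = 0.166 m (r < R).
Q_enc = ∫₀^r ρ(r')·4πr'² dr' = (4πρ₀/R³) ∫₀^r r'^5 dr' = 4πρ₀ r^6/(6·R³) = -1.213×10^-7 C.
Gauss's law: E·4πr² = Q_enc/ε₀.
E = k|Q_enc|/r² = (8.99×10^9)(1.213×10^-7)/(0.166)² = 3.96×10^4 N/C.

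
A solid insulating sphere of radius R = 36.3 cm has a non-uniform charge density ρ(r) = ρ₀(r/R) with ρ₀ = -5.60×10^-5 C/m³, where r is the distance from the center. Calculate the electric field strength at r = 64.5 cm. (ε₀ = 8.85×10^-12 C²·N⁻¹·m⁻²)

Symmetry ⇒ E = E(r) r̂. Gaussian sphere of radius r = 64.5 cm (r > R, all charge enclosed).
Q_enc = 4π ∫₀^R ρ₀(r'/R)^1 r'² dr' = 4πρ₀R³/4 = -8.415e-6 C.
Applying ∮E·dA = Q_enc/ε₀ with Φ = E(4πr²):
E = |Q_enc|/(4πε₀r²) = (8.415×10^-6)/(4π·8.85×10^-12·(0.645)²) = 1.82×10^5 N/C.

E = 1.82e5 N/C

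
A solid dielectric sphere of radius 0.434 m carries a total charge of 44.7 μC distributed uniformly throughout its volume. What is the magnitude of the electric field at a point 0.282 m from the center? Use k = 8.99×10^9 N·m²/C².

Use a concentric Gaussian sphere at r = 0.282 m (r < R).
Only the charge within r is enclosed: Q_enc = Q·(r/R)³ = (44.7 μC)·(0.282 m/0.434 m)³ = 1.226e-5 C.
Gauss's law: E·4πr² = Q_enc/ε₀.
E = k|Q_enc|/r² = (8.99×10^9)(1.226×10^-5)/(0.282)² = 1.39×10^6 N/C.

1.39×10^6 N/C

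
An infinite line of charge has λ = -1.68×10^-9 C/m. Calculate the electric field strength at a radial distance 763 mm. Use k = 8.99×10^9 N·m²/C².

Take a coaxial cylindrical Gaussian surface of radius r = 763 mm and length L.
Q_enc = λL, so λ_enc = -1.68×10^-9 C/m.
Gauss's law: E·2πrL = λ_enc L/ε₀.
E = 2k|λ_enc|/r = 2(8.99×10^9)(1.68e-9)/(0.763) = 39.6 N/C.

|E| ≈ 39.6 N/C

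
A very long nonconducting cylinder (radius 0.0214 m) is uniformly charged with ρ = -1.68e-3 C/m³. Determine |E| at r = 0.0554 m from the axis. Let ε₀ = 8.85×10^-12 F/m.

E = 7.85×10^5 V/m

Coaxial Gaussian cylinder, radius r = 0.0554 m, length L (r > 0.0214 m, full cross-section enclosed).
λ_enc = ρ·πR² = (-1.68e-3)π(0.0214)² = -2.417e-6 C/m.
By Gauss's law (flux through the curved wall only), E·2πrL = λ_enc L/ε₀.
E = |λ_enc|/(2πε₀r) = (2.417e-6)/(2π·8.85×10^-12·0.0554) = 7.85e5 N/C.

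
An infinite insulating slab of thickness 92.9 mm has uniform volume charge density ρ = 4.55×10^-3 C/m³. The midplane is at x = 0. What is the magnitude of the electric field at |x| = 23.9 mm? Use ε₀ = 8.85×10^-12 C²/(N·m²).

|E| ≈ 1.23×10^7 N/C

By symmetry E is perpendicular to the slab. A Gaussian pillbox from −23.9 mm to +23.9 mm (face area A) lies entirely within the slab.
Q_enc = ρ·(2x)·A and flux = 2EA, so 2EA = 2ρxA/ε₀ ⇒ E = |ρ|x/ε₀.
E = (4.55×10^-3)(0.0239)/(8.85×10^-12) = 1.23e7 N/C.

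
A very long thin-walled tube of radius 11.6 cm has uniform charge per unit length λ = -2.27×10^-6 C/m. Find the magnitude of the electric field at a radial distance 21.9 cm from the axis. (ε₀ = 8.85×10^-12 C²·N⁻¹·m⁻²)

E = 1.86e5 N/C

Choose a coaxial cylinder of radius r = 21.9 cm (arbitrary length L) as the Gaussian surface (r > 11.6 cm).
The full line charge is enclosed: λ_enc = -2.27×10^-6 C/m.
Gauss's law: E·2πrL = λ_enc L/ε₀.
E = |λ_enc|/(2πε₀r) = (2.27×10^-6)/(2π·8.85×10^-12·0.219) = 1.86×10^5 N/C.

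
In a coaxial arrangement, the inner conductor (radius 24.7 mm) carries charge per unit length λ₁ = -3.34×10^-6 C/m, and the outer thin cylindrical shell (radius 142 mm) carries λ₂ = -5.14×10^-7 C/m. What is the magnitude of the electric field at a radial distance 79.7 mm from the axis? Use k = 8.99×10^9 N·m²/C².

|E| ≈ 7.53×10^5 V/m

Coaxial Gaussian cylinder, radius r = 79.7 mm, length L (between the conductors, 24.7 mm < r < 142 mm).
Only the inner wire is enclosed; the outer shell contributes nothing inside itself. λ_enc = λ₁ = -3.34e-6 C/m.
By Gauss's law (flux through the curved wall only), E·2πrL = λ_enc L/ε₀.
E = 2k|λ_enc|/r = 2(8.99×10^9)(3.34×10^-6)/(0.0797) = 7.53×10^5 N/C.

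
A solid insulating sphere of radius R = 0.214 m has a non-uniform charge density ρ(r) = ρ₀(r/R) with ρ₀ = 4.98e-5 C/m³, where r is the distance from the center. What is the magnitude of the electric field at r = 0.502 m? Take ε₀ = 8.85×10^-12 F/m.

E = 5.47×10^4 V/m

Take a concentric spherical Gaussian surface of radius r = 0.502 m (r > R, all charge enclosed).
Q_enc = 4π ∫₀^R ρ₀(r'/R)^1 r'² dr' = 4πρ₀R³/4 = 1.533e-6 C.
Gauss's law: E·4πr² = Q_enc/ε₀.
E = |Q_enc|/(4πε₀r²) = (1.533×10^-6)/(4π·8.85×10^-12·(0.502)²) = 5.47e4 N/C.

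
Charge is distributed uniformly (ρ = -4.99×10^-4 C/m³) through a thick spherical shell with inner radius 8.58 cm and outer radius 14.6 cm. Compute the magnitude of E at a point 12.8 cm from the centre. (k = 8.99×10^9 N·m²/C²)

E = 1.68×10^6 N/C

Symmetry ⇒ E = E(r) r̂. Gaussian sphere of radius r = 12.8 cm (within the shell material, 8.58 cm < r < 14.6 cm).
Only the shell between 8.58 cm and r is enclosed: Q_enc = ρ·(4π/3)(r³ − a³) = (-4.99e-4)·(4π/3)·((0.128)³ − (0.0858)³) = -3.063e-6 C.
Since E is radial and uniform over the Gaussian sphere, Φ = E·4πr² = Q_enc/ε₀.
E = k|Q_enc|/r² = (8.99×10^9)(3.063×10^-6)/(0.128)² = 1.68×10^6 N/C.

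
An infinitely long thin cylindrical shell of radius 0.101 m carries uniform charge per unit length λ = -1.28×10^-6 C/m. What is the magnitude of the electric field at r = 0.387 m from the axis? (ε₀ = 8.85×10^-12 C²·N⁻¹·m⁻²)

Coaxial Gaussian cylinder, radius r = 0.387 m, length L (r > 0.101 m).
The full line charge is enclosed: λ_enc = -1.28×10^-6 C/m.
By Gauss's law (flux through the curved wall only), E·2πrL = λ_enc L/ε₀.
E = |λ_enc|/(2πε₀r) = (1.28×10^-6)/(2π·8.85×10^-12·0.387) = 5.95e4 N/C.

E ≈ 5.95×10^4 N/C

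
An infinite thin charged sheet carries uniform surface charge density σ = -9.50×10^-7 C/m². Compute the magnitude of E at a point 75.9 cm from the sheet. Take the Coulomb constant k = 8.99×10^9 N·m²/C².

E ≈ 5.37e4 N/C

Choose a cylindrical pillbox piercing the sheet, end faces (area A) parallel to it.
Flux Φ = 2EA and Q_enc = σA, so 2EA = σA/ε₀ ⇒ E = |σ|/(2ε₀), independent of distance.
E = 2πk|σ| = 2π(8.99×10^9)(9.50×10^-7) = 5.37e4 N/C.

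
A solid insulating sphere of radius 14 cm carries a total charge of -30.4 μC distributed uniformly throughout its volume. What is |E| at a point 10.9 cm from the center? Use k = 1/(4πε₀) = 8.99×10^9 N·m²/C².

|E| ≈ 1.09×10^7 N/C

Symmetry ⇒ E = E(r) r̂. Gaussian sphere of radius r = 10.9 cm (r < R).
Only the charge within r is enclosed: Q_enc = Q·(r/R)³ = (-30.4 μC)·(10.9 cm/14 cm)³ = -1.435e-5 C.
Applying ∮E·dA = Q_enc/ε₀ with Φ = E(4πr²):
E = k|Q_enc|/r² = (8.99×10^9)(1.435×10^-5)/(0.109)² = 1.09×10^7 N/C.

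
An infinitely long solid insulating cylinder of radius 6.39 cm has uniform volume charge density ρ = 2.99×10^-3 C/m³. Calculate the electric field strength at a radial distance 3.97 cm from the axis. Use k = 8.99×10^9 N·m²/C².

Take a coaxial cylindrical Gaussian surface of radius r = 3.97 cm and length L (r < R).
Charge inside radius r per length L is ρ·πr²·L, so λ_enc = ρπr² = 1.48×10^-5 C/m.
Since E is radial and uniform over the curved surface, Φ = E·2πrL = Q_enc/ε₀ = λ_enc L/ε₀.
E = 2k|λ_enc|/r = 2(8.99×10^9)(1.48×10^-5)/(0.0397) = 6.71e6 N/C.

|E| = 6.71e6 V/m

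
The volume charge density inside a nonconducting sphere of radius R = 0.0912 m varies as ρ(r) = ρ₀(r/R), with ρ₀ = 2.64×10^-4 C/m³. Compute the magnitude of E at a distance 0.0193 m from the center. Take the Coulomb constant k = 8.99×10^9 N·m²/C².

Symmetry ⇒ E = E(r) r̂. Gaussian sphere of radius r = 0.0193 m (r < R).
Integrate the density: Q_enc = 4π ∫₀^r ρ₀(r'/R)^1 r'² dr' = 4πρ₀ r^4/(4·R) = 1.262e-9 C.
Since E is radial and uniform over the Gaussian sphere, Φ = E·4πr² = Q_enc/ε₀.
E = k|Q_enc|/r² = (8.99×10^9)(1.262×10^-9)/(0.0193)² = 3.05×10^4 N/C.

|E| ≈ 3.05e4 N/C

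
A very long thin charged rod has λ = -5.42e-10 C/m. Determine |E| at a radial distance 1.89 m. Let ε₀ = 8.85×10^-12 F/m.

|E| ≈ 5.16 N/C

Choose a coaxial cylinder of radius r = 1.89 m (arbitrary length L) as the Gaussian surface.
Q_enc = λL, so λ_enc = -5.42×10^-10 C/m.
Gauss's law: E·2πrL = λ_enc L/ε₀.
E = |λ_enc|/(2πε₀r) = (5.42×10^-10)/(2π·8.85×10^-12·1.89) = 5.16 N/C.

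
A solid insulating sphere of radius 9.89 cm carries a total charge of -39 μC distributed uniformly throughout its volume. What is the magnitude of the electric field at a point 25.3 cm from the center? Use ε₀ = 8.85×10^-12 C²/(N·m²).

By spherical symmetry E is radial; choose a Gaussian sphere of radius r = 25.3 cm (r > R, so the entire charge is enclosed).
Q_enc = -39 μC = -3.90×10^-5 C.
By Gauss's law, ∮E·dA = E·4πr² = Q_enc/ε₀.
E = |Q_enc|/(4πε₀r²) = (3.90×10^-5)/(4π·8.85×10^-12·(0.253)²) = 5.48×10^6 N/C.

E = 5.48×10^6 N/C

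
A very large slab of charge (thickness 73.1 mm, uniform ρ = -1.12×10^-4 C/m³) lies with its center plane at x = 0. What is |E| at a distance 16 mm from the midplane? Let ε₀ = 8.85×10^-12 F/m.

By symmetry E is perpendicular to the slab. A Gaussian pillbox from −16 mm to +16 mm (face area A) lies entirely within the slab.
Q_enc = ρ·(2x)·A and flux = 2EA, so 2EA = 2ρxA/ε₀ ⇒ E = |ρ|x/ε₀.
E = (1.12×10^-4)(0.016)/(8.85×10^-12) = 2.02e5 N/C.

E ≈ 2.02×10^5 N/C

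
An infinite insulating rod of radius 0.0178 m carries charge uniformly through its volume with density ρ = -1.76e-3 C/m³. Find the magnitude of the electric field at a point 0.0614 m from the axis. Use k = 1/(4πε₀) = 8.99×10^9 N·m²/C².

|E| ≈ 5.13×10^5 V/m

Take a coaxial cylindrical Gaussian surface of radius r = 0.0614 m and length L (r > 0.0178 m, full cross-section enclosed).
λ_enc = ρ·πR² = (-1.76×10^-3)π(0.0178)² = -1.752×10^-6 C/m.
Since E is radial and uniform over the curved surface, Φ = E·2πrL = Q_enc/ε₀ = λ_enc L/ε₀.
E = 2k|λ_enc|/r = 2(8.99×10^9)(1.752×10^-6)/(0.0614) = 5.13×10^5 N/C.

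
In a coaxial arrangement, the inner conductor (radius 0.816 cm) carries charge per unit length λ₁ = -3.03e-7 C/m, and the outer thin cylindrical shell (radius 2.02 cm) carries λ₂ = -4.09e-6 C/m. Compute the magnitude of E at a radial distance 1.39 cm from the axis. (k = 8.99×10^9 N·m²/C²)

Choose a coaxial cylinder of radius r = 1.39 cm (arbitrary length L) as the Gaussian surface (between the conductors, 0.816 cm < r < 2.02 cm).
The shell at 2.02 cm lies outside the Gaussian surface, so λ_enc = λ₁ = -3.03×10^-7 C/m.
Since E is radial and uniform over the curved surface, Φ = E·2πrL = Q_enc/ε₀ = λ_enc L/ε₀.
E = 2k|λ_enc|/r = 2(8.99×10^9)(3.03e-7)/(0.0139) = 3.92e5 N/C.

|E| = 3.92×10^5 N/C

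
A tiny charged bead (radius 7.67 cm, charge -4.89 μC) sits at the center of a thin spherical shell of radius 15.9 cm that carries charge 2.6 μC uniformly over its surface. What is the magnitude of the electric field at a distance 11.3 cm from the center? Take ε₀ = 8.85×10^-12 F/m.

Symmetry ⇒ E = E(r) r̂. Gaussian sphere of radius r = 11.3 cm (between the bodies, 7.67 cm < r < 15.9 cm).
The shell at 15.9 cm lies outside the Gaussian surface, so Q_enc = -4.89 μC = -4.89×10^-6 C.
Applying ∮E·dA = Q_enc/ε₀ with Φ = E(4πr²):
E = |Q_enc|/(4πε₀r²) = (4.89×10^-6)/(4π·8.85×10^-12·(0.113)²) = 3.44×10^6 N/C.

E ≈ 3.44×10^6 N/C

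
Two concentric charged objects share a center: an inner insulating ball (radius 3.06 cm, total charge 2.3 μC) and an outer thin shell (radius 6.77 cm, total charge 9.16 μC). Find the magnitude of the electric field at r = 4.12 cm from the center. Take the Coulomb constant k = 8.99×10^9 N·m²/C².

|E| = 1.22×10^7 N/C

Take a concentric spherical Gaussian surface of radius r = 4.12 cm (between the bodies, 3.06 cm < r < 6.77 cm).
The shell at 6.77 cm lies outside the Gaussian surface, so Q_enc = 2.3 μC = 2.30e-6 C.
Since E is radial and uniform over the Gaussian sphere, Φ = E·4πr² = Q_enc/ε₀.
E = k|Q_enc|/r² = (8.99×10^9)(2.30×10^-6)/(0.0412)² = 1.22e7 N/C.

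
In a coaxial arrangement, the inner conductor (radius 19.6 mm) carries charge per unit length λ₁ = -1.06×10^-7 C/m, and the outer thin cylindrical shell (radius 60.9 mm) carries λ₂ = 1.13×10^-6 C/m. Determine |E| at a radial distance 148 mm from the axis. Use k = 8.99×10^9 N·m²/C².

Coaxial Gaussian cylinder, radius r = 148 mm, length L (r > 60.9 mm, enclosing both).
λ_enc = λ₁ + λ₂ = (-1.06×10^-7) + (1.13e-6) = 1.024e-6 C/m.
Applying ∮E·dA = Q_enc/ε₀ with the end caps contributing no flux:
E = 2k|λ_enc|/r = 2(8.99×10^9)(1.024×10^-6)/(0.148) = 1.24×10^5 N/C.

|E| = 1.24×10^5 V/m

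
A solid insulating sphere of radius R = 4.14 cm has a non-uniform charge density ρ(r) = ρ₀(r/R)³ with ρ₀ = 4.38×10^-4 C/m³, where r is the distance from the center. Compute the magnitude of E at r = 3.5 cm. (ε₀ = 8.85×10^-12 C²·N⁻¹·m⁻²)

By spherical symmetry E is radial; choose a Gaussian sphere of radius r = 3.5 cm (r < R).
Q_enc = ∫₀^r ρ(r')·4πr'² dr' = (4πρ₀/R³) ∫₀^r r'^5 dr' = 4πρ₀ r^6/(6·R³) = 2.377×10^-8 C.
Gauss's law: E·4πr² = Q_enc/ε₀.
E = |Q_enc|/(4πε₀r²) = (2.377×10^-8)/(4π·8.85×10^-12·(0.035)²) = 1.74×10^5 N/C.

E ≈ 1.74×10^5 N/C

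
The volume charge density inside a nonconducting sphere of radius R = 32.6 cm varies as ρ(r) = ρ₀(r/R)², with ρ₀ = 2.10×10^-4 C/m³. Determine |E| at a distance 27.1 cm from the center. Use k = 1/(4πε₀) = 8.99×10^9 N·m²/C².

By spherical symmetry E is radial; choose a Gaussian sphere of radius r = 27.1 cm (r < R).
Q_enc = ∫₀^r ρ(r')·4πr'² dr' = (4πρ₀/R²) ∫₀^r r'^4 dr' = 4πρ₀ r^5/(5·R²) = 7.259×10^-6 C.
By Gauss's law, ∮E·dA = E·4πr² = Q_enc/ε₀.
E = k|Q_enc|/r² = (8.99×10^9)(7.259×10^-6)/(0.271)² = 8.89×10^5 N/C.

8.89×10^5 V/m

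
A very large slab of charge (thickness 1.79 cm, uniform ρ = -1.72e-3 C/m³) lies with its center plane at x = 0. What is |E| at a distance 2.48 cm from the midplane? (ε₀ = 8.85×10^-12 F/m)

E ≈ 1.74×10^6 V/m

The point |x| = 2.48 cm lies outside the slab (half-thickness 0.00895 m). A symmetric pillbox spanning the full slab encloses Q_enc = ρ·d·A.
Flux = 2EA ⇒ E = |ρ|d/(2ε₀), independent of distance outside.
E = (1.72×10^-3)(0.0179)/(2·8.85×10^-12) = 1.74×10^6 N/C.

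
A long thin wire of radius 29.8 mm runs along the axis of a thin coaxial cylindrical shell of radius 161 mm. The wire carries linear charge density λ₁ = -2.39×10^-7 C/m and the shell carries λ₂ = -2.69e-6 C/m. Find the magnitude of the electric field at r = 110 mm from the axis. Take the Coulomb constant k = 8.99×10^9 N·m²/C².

Coaxial Gaussian cylinder, radius r = 110 mm, length L (between the conductors, 29.8 mm < r < 161 mm).
The shell at 161 mm lies outside the Gaussian surface, so λ_enc = λ₁ = -2.39e-7 C/m.
Applying ∮E·dA = Q_enc/ε₀ with the end caps contributing no flux:
E = 2k|λ_enc|/r = 2(8.99×10^9)(2.39×10^-7)/(0.11) = 3.91×10^4 N/C.

E = 3.91×10^4 N/C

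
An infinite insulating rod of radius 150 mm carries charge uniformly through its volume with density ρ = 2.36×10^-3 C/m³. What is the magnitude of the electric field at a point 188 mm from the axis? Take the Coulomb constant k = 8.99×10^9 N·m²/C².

|E| = 1.60e7 V/m

Choose a coaxial cylinder of radius r = 188 mm (arbitrary length L) as the Gaussian surface (r > 150 mm, full cross-section enclosed).
λ_enc = ρ·πR² = (2.36×10^-3)π(0.15)² = 1.668×10^-4 C/m.
Applying ∮E·dA = Q_enc/ε₀ with the end caps contributing no flux:
E = 2k|λ_enc|/r = 2(8.99×10^9)(1.668×10^-4)/(0.188) = 1.60e7 N/C.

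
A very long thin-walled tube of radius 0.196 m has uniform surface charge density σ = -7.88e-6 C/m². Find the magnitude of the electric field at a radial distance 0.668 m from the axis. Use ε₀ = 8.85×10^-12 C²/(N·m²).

Coaxial Gaussian cylinder, radius r = 0.668 m, length L (r > 0.196 m).
The whole shell is enclosed: λ_enc = σ·2πR = (-7.88×10^-6)·2π·(0.196) = -9.704e-6 C/m.
By Gauss's law (flux through the curved wall only), E·2πrL = λ_enc L/ε₀.
E = |λ_enc|/(2πε₀r) = (9.704×10^-6)/(2π·8.85×10^-12·0.668) = 2.61×10^5 N/C.

2.61e5 N/C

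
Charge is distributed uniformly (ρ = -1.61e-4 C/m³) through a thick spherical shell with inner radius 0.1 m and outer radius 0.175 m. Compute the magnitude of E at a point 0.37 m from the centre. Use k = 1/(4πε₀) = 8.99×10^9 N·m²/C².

Use a concentric Gaussian sphere at r = 0.37 m (r > 0.175 m, enclosing the whole shell).
Q_enc = ρ·(4π/3)(b³ − a³) = (-1.61×10^-4)·(4π/3)·((0.175)³ − (0.1)³) = -2.94e-6 C.
Applying ∮E·dA = Q_enc/ε₀ with Φ = E(4πr²):
E = k|Q_enc|/r² = (8.99×10^9)(2.94×10^-6)/(0.37)² = 1.93×10^5 N/C.

E = 1.93×10^5 N/C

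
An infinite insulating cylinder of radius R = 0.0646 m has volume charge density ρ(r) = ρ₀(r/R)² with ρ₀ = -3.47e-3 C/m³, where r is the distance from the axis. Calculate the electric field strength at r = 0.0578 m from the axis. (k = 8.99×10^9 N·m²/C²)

E ≈ 4.53e6 N/C

Take a coaxial cylindrical Gaussian surface of radius r = 0.0578 m and length L (r < R).
Integrating ρ over the cross-section to radius r: λ_enc = (2πρ₀/R²) ∫₀^r r'^3 dr' = 2πρ₀ r^4/(4·R²) = -1.458e-5 C/m.
Since E is radial and uniform over the curved surface, Φ = E·2πrL = Q_enc/ε₀ = λ_enc L/ε₀.
E = 2k|λ_enc|/r = 2(8.99×10^9)(1.458×10^-5)/(0.0578) = 4.53×10^6 N/C.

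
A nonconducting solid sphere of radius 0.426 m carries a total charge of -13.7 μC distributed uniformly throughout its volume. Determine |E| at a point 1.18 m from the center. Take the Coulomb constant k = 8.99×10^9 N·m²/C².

E = 8.85×10^4 V/m

By spherical symmetry E is radial; choose a Gaussian sphere of radius r = 1.18 m (r > R, so the entire charge is enclosed).
Q_enc = -13.7 μC = -1.37×10^-5 C.
Gauss's law: E·4πr² = Q_enc/ε₀.
E = k|Q_enc|/r² = (8.99×10^9)(1.37×10^-5)/(1.18)² = 8.85×10^4 N/C.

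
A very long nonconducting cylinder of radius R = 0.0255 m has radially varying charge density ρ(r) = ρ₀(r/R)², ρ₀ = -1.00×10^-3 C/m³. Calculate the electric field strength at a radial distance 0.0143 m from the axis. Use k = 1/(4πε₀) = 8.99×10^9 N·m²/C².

Coaxial Gaussian cylinder, radius r = 0.0143 m, length L (r < R).
Integrating ρ over the cross-section to radius r: λ_enc = (2πρ₀/R²) ∫₀^r r'^3 dr' = 2πρ₀ r^4/(4·R²) = -1.01×10^-7 C/m.
Since E is radial and uniform over the curved surface, Φ = E·2πrL = Q_enc/ε₀ = λ_enc L/ε₀.
E = 2k|λ_enc|/r = 2(8.99×10^9)(1.01×10^-7)/(0.0143) = 1.27×10^5 N/C.

|E| = 1.27×10^5 N/C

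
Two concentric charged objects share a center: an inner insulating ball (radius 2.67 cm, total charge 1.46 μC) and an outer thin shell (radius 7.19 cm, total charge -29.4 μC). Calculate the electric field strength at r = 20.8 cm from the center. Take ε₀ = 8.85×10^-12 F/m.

Take a concentric spherical Gaussian surface of radius r = 20.8 cm (r > 7.19 cm, enclosing both).
Q_enc = (1.46 μC) + (-29.4 μC) = -2.794e-5 C.
Applying ∮E·dA = Q_enc/ε₀ with Φ = E(4πr²):
E = |Q_enc|/(4πε₀r²) = (2.794×10^-5)/(4π·8.85×10^-12·(0.208)²) = 5.81×10^6 N/C.

E ≈ 5.81×10^6 V/m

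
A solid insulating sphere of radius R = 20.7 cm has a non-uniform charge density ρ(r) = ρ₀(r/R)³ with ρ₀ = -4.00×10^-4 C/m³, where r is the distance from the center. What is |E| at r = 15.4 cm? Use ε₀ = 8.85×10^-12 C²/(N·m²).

Symmetry ⇒ E = E(r) r̂. Gaussian sphere of radius r = 15.4 cm (r < R).
Q_enc = ∫₀^r ρ(r')·4πr'² dr' = (4πρ₀/R³) ∫₀^r r'^5 dr' = 4πρ₀ r^6/(6·R³) = -1.26×10^-6 C.
Gauss's law: E·4πr² = Q_enc/ε₀.
E = |Q_enc|/(4πε₀r²) = (1.26×10^-6)/(4π·8.85×10^-12·(0.154)²) = 4.78×10^5 N/C.

|E| ≈ 4.78×10^5 V/m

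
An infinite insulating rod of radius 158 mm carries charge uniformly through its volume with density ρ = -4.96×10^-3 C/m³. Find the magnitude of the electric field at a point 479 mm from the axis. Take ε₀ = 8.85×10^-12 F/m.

E = 1.46×10^7 V/m

Take a coaxial cylindrical Gaussian surface of radius r = 479 mm and length L (r > 158 mm, full cross-section enclosed).
λ_enc = ρ·πR² = (-4.96×10^-3)π(0.158)² = -3.89×10^-4 C/m.
Applying ∮E·dA = Q_enc/ε₀ with the end caps contributing no flux:
E = |λ_enc|/(2πε₀r) = (3.89e-4)/(2π·8.85×10^-12·0.479) = 1.46×10^7 N/C.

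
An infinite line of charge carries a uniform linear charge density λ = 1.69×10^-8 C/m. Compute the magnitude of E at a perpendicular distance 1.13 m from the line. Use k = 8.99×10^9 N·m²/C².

Take a coaxial cylindrical Gaussian surface of radius r = 1.13 m and length L.
Q_enc = λL, so λ_enc = 1.69×10^-8 C/m.
Since E is radial and uniform over the curved surface, Φ = E·2πrL = Q_enc/ε₀ = λ_enc L/ε₀.
E = 2k|λ_enc|/r = 2(8.99×10^9)(1.69×10^-8)/(1.13) = 269 N/C.

|E| = 269 N/C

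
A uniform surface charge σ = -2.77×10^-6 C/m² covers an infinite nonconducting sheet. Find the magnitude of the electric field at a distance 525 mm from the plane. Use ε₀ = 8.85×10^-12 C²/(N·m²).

|E| = 1.56e5 V/m

The symmetry is planar: E is normal to the sheet and the same magnitude on both sides. Take a pillbox straddling the sheet with end-cap area A.
Only the two end caps contribute flux: Φ = 2EA. With Q_enc = σA, Gauss's law gives E = |σ|/(2ε₀).
E = |σ|/(2ε₀) = (2.77×10^-6)/(2·8.85×10^-12) = 1.56×10^5 N/C.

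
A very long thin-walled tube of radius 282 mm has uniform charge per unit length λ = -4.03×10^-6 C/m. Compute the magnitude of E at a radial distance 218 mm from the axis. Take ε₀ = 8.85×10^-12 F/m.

E = 0 (no enclosed charge)

Choose a coaxial cylinder of radius r = 218 mm (arbitrary length L) as the Gaussian surface (r < 282 mm, inside the shell).
No charge is enclosed, so Gauss's law gives E·2πrL = 0 ⇒ E = 0.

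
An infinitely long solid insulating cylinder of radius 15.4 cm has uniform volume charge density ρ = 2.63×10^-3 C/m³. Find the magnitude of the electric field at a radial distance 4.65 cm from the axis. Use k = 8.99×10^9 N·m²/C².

E = 6.91e6 N/C

Coaxial Gaussian cylinder, radius r = 4.65 cm, length L (r < R).
Enclosed charge per unit length: λ_enc = ρ·πr² = (2.63e-3)π(0.0465)² = 1.787×10^-5 C/m.
Since E is radial and uniform over the curved surface, Φ = E·2πrL = Q_enc/ε₀ = λ_enc L/ε₀.
E = 2k|λ_enc|/r = 2(8.99×10^9)(1.787×10^-5)/(0.0465) = 6.91×10^6 N/C.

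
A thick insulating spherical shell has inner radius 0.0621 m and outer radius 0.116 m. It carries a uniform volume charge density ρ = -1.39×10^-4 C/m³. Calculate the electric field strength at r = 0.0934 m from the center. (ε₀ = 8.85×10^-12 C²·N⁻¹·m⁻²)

Symmetry ⇒ E = E(r) r̂. Gaussian sphere of radius r = 0.0934 m (within the shell material, 0.0621 m < r < 0.116 m).
Only the shell between 0.0621 m and r is enclosed: Q_enc = ρ·(4π/3)(r³ − a³) = (-1.39×10^-4)·(4π/3)·((0.0934)³ − (0.0621)³) = -3.35×10^-7 C.
Gauss's law: E·4πr² = Q_enc/ε₀.
E = |Q_enc|/(4πε₀r²) = (3.35e-7)/(4π·8.85×10^-12·(0.0934)²) = 3.45×10^5 N/C.

E ≈ 3.45e5 N/C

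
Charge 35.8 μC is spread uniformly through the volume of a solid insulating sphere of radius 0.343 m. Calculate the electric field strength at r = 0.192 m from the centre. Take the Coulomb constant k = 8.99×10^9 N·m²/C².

E = 1.53×10^6 V/m

Take a concentric spherical Gaussian surface of radius r = 0.192 m (r < R).
For a uniform sphere the enclosed fraction is (r/R)³, so Q_enc = (35.8 μC)(0.192/0.343)³ = 6.279e-6 C.
Applying ∮E·dA = Q_enc/ε₀ with Φ = E(4πr²):
E = k|Q_enc|/r² = (8.99×10^9)(6.279e-6)/(0.192)² = 1.53e6 N/C.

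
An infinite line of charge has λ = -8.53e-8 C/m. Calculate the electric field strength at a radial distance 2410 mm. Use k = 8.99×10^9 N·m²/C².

Choose a coaxial cylinder of radius r = 2410 mm (arbitrary length L) as the Gaussian surface.
Q_enc = λL, so λ_enc = -8.53×10^-8 C/m.
Applying ∮E·dA = Q_enc/ε₀ with the end caps contributing no flux:
E = 2k|λ_enc|/r = 2(8.99×10^9)(8.53×10^-8)/(2.41) = 636 N/C.

|E| ≈ 636 N/C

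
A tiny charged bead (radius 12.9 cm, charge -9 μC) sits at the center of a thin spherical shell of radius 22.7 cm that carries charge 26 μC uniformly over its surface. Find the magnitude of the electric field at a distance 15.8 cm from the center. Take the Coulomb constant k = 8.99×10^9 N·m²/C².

Symmetry ⇒ E = E(r) r̂. Gaussian sphere of radius r = 15.8 cm (between the bodies, 12.9 cm < r < 22.7 cm).
Only the inner charge is enclosed; the outer shell contributes nothing inside itself. Q_enc = -9 μC = -9.00e-6 C.
Gauss's law: E·4πr² = Q_enc/ε₀.
E = k|Q_enc|/r² = (8.99×10^9)(9.00×10^-6)/(0.158)² = 3.24×10^6 N/C.

3.24e6 N/C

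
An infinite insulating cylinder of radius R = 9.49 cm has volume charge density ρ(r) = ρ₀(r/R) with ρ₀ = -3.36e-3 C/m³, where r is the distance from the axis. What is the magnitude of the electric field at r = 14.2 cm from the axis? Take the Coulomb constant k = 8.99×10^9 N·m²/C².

Take a coaxial cylindrical Gaussian surface of radius r = 14.2 cm and length L (r > R, full charge per length enclosed).
λ_enc = 2π ∫₀^R ρ₀(r'/R)^1 r' dr' = 2πρ₀R²/3 = -6.338e-5 C/m.
Gauss's law: E·2πrL = λ_enc L/ε₀.
E = 2k|λ_enc|/r = 2(8.99×10^9)(6.338e-5)/(0.142) = 8.02e6 N/C.

E ≈ 8.02×10^6 N/C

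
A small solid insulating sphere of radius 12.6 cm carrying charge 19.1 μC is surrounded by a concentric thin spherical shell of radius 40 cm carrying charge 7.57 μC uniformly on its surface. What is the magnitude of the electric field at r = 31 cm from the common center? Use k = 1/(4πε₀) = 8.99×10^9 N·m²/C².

E = 1.79e6 V/m

Use a concentric Gaussian sphere at r = 31 cm (between the bodies, 12.6 cm < r < 40 cm).
The shell at 40 cm lies outside the Gaussian surface, so Q_enc = 19.1 μC = 1.91e-5 C.
Gauss's law: E·4πr² = Q_enc/ε₀.
E = k|Q_enc|/r² = (8.99×10^9)(1.91×10^-5)/(0.31)² = 1.79×10^6 N/C.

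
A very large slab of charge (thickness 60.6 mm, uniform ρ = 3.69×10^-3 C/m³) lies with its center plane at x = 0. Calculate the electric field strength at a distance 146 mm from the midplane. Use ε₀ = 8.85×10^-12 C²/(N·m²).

The point |x| = 146 mm lies outside the slab (half-thickness 0.0303 m). A symmetric pillbox spanning the full slab encloses Q_enc = ρ·d·A.
Flux = 2EA ⇒ E = |ρ|d/(2ε₀), independent of distance outside.
E = (3.69×10^-3)(0.0606)/(2·8.85×10^-12) = 1.26e7 N/C.

1.26×10^7 N/C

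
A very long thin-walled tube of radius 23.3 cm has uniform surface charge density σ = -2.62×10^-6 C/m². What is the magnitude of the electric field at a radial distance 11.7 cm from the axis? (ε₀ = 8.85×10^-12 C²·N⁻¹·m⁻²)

|E| = 0 N/C

Coaxial Gaussian cylinder, radius r = 11.7 cm, length L (r < 23.3 cm, inside the shell).
All the surface charge lies outside this cylinder: Q_enc = 0, hence E = 0.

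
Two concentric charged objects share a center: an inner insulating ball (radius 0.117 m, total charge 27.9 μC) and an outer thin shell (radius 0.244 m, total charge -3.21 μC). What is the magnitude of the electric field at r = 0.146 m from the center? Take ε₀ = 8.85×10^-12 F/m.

|E| ≈ 1.18e7 V/m

By spherical symmetry E is radial; choose a Gaussian sphere of radius r = 0.146 m (between the bodies, 0.117 m < r < 0.244 m).
The shell at 0.244 m lies outside the Gaussian surface, so Q_enc = 27.9 μC = 2.79×10^-5 C.
Gauss's law: E·4πr² = Q_enc/ε₀.
E = |Q_enc|/(4πε₀r²) = (2.79e-5)/(4π·8.85×10^-12·(0.146)²) = 1.18×10^7 N/C.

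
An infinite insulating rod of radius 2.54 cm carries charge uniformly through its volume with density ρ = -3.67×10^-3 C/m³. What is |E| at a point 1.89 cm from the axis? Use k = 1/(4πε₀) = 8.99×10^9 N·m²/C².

E ≈ 3.92×10^6 N/C

Take a coaxial cylindrical Gaussian surface of radius r = 1.89 cm and length L (r < R).
Charge inside radius r per length L is ρ·πr²·L, so λ_enc = ρπr² = -4.119e-6 C/m.
Applying ∮E·dA = Q_enc/ε₀ with the end caps contributing no flux:
E = 2k|λ_enc|/r = 2(8.99×10^9)(4.119×10^-6)/(0.0189) = 3.92×10^6 N/C.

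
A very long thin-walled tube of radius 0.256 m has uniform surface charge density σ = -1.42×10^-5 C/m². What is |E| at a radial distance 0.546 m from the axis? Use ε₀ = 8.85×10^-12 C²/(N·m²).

E = 7.52e5 N/C

Choose a coaxial cylinder of radius r = 0.546 m (arbitrary length L) as the Gaussian surface (r > 0.256 m).
The whole shell is enclosed: λ_enc = σ·2πR = (-1.42×10^-5)·2π·(0.256) = -2.284×10^-5 C/m.
Since E is radial and uniform over the curved surface, Φ = E·2πrL = Q_enc/ε₀ = λ_enc L/ε₀.
E = |λ_enc|/(2πε₀r) = (2.284e-5)/(2π·8.85×10^-12·0.546) = 7.52e5 N/C.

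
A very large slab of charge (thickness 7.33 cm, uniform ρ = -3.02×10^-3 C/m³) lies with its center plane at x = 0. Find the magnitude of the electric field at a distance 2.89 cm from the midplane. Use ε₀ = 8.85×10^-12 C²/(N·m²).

By symmetry E is perpendicular to the slab. A Gaussian pillbox from −2.89 cm to +2.89 cm (face area A) lies entirely within the slab.
Q_enc = ρ·(2x)·A and flux = 2EA, so 2EA = 2ρxA/ε₀ ⇒ E = |ρ|x/ε₀.
E = (3.02×10^-3)(0.0289)/(8.85×10^-12) = 9.86×10^6 N/C.

9.86×10^6 N/C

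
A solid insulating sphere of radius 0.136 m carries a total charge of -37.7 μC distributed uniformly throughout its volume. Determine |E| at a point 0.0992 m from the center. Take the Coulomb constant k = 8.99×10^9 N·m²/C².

E = 1.34e7 V/m

Symmetry ⇒ E = E(r) r̂. Gaussian sphere of radius r = 0.0992 m (r < R).
For a uniform sphere the enclosed fraction is (r/R)³, so Q_enc = (-37.7 μC)(0.0992/0.136)³ = -1.463×10^-5 C.
Gauss's law: E·4πr² = Q_enc/ε₀.
E = k|Q_enc|/r² = (8.99×10^9)(1.463e-5)/(0.0992)² = 1.34×10^7 N/C.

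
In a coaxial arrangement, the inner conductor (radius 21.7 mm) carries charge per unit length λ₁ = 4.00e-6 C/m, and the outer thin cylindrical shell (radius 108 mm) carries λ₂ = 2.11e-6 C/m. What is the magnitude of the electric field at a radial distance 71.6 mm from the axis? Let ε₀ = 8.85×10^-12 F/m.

1.00×10^6 N/C

Choose a coaxial cylinder of radius r = 71.6 mm (arbitrary length L) as the Gaussian surface (between the conductors, 21.7 mm < r < 108 mm).
The shell at 108 mm lies outside the Gaussian surface, so λ_enc = λ₁ = 4.00×10^-6 C/m.
By Gauss's law (flux through the curved wall only), E·2πrL = λ_enc L/ε₀.
E = |λ_enc|/(2πε₀r) = (4.00e-6)/(2π·8.85×10^-12·0.0716) = 1.00×10^6 N/C.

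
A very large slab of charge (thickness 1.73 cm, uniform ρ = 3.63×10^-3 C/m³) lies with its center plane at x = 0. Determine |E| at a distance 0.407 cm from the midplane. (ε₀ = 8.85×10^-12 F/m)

By symmetry E is perpendicular to the slab. A Gaussian pillbox from −0.407 cm to +0.407 cm (face area A) lies entirely within the slab.
Q_enc = ρ·(2x)·A and flux = 2EA, so 2EA = 2ρxA/ε₀ ⇒ E = |ρ|x/ε₀.
E = (3.63×10^-3)(0.00407)/(8.85×10^-12) = 1.67×10^6 N/C.

E ≈ 1.67e6 N/C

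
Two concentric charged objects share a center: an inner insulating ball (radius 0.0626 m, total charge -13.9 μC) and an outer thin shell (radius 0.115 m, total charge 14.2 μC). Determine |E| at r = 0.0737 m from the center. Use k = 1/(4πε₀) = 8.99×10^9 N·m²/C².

E ≈ 2.30×10^7 N/C

By spherical symmetry E is radial; choose a Gaussian sphere of radius r = 0.0737 m (between the bodies, 0.0626 m < r < 0.115 m).
Only the inner charge is enclosed; the outer shell contributes nothing inside itself. Q_enc = -13.9 μC = -1.39e-5 C.
Since E is radial and uniform over the Gaussian sphere, Φ = E·4πr² = Q_enc/ε₀.
E = k|Q_enc|/r² = (8.99×10^9)(1.39×10^-5)/(0.0737)² = 2.30×10^7 N/C.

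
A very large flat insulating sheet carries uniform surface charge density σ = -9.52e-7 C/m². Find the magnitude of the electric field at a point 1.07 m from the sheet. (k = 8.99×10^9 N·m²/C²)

Choose a cylindrical pillbox piercing the sheet, end faces (area A) parallel to it.
Flux Φ = 2EA and Q_enc = σA, so 2EA = σA/ε₀ ⇒ E = |σ|/(2ε₀), independent of distance.
E = 2πk|σ| = 2π(8.99×10^9)(9.52×10^-7) = 5.38×10^4 N/C.

|E| = 5.38×10^4 N/C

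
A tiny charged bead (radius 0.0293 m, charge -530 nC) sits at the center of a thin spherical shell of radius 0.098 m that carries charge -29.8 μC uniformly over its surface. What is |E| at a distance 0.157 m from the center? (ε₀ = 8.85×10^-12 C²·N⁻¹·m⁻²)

|E| ≈ 1.11×10^7 N/C

Symmetry ⇒ E = E(r) r̂. Gaussian sphere of radius r = 0.157 m (r > 0.098 m, enclosing both).
Q_enc = (-530 nC) + (-29.8 μC) = -3.033×10^-5 C.
By Gauss's law, ∮E·dA = E·4πr² = Q_enc/ε₀.
E = |Q_enc|/(4πε₀r²) = (3.033e-5)/(4π·8.85×10^-12·(0.157)²) = 1.11×10^7 N/C.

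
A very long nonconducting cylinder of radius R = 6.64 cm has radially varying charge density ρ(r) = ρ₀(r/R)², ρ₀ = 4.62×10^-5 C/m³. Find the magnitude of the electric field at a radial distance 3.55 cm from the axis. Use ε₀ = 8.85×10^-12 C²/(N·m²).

Coaxial Gaussian cylinder, radius r = 3.55 cm, length L (r < R).
λ_enc = ∫₀^r ρ(r')·2πr' dr' = (2πρ₀/R²)·r^4/4 = 2.614e-8 C/m.
Applying ∮E·dA = Q_enc/ε₀ with the end caps contributing no flux:
E = |λ_enc|/(2πε₀r) = (2.614×10^-8)/(2π·8.85×10^-12·0.0355) = 1.32e4 N/C.

|E| = 1.32e4 N/C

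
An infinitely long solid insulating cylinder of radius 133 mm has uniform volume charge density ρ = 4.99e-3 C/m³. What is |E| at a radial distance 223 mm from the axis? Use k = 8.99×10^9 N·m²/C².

By cylindrical symmetry E is radial; use a coaxial Gaussian cylinder of radius 223 mm and length L (r > 133 mm, full cross-section enclosed).
λ_enc = ρ·πR² = (4.99×10^-3)π(0.133)² = 2.773×10^-4 C/m.
By Gauss's law (flux through the curved wall only), E·2πrL = λ_enc L/ε₀.
E = 2k|λ_enc|/r = 2(8.99×10^9)(2.773e-4)/(0.223) = 2.24×10^7 N/C.

2.24e7 N/C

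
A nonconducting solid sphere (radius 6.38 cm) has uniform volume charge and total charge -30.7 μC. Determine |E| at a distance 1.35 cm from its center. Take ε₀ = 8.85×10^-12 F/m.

|E| ≈ 1.44e7 N/C

Take a concentric spherical Gaussian surface of radius r = 1.35 cm (r < R).
Only the charge within r is enclosed: Q_enc = Q·(r/R)³ = (-30.7 μC)·(1.35 cm/6.38 cm)³ = -2.909e-7 C.
By Gauss's law, ∮E·dA = E·4πr² = Q_enc/ε₀.
E = |Q_enc|/(4πε₀r²) = (2.909×10^-7)/(4π·8.85×10^-12·(0.0135)²) = 1.44e7 N/C.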